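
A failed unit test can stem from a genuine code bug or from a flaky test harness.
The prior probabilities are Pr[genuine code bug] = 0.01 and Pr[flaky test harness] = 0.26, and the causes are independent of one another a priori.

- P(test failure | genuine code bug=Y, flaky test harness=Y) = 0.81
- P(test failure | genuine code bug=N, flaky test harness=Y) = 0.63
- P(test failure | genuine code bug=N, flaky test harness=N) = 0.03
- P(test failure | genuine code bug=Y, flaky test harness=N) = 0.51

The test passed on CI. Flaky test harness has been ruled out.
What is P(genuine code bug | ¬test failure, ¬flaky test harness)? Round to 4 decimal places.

P(genuine code bug | ¬test failure, ¬flaky test harness) ≈ 0.0051

P(¬test failure | ¬flaky test harness) = 0.97·0.99 + 0.49·0.01 = 0.960300 + 0.004900 = 0.965200
The genuine code bug-present share is 0.49·0.01 = 0.004900.
Hence the posterior is 0.004900/0.965200 ≈ 0.0051.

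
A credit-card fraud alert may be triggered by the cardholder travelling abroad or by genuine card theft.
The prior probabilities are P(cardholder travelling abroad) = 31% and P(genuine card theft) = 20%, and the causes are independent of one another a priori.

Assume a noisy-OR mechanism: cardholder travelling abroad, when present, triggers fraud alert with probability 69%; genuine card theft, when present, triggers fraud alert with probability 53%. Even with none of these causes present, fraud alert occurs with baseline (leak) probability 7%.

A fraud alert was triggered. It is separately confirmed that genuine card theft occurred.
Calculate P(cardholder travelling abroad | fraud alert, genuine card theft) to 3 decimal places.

Under noisy-OR, P(fraud alert | causes) = 1 − (1−0.07)·∏(1−qᵢ) over the active causes.
P(fraud alert | genuine card theft) = 0.5629*0.69 + 0.864499*0.31 = 0.388401 + 0.267995 = 0.656396
Of this, 0.267995 comes from 0.864499*0.31 (the cardholder travelling abroad=true cases).
So P(cardholder travelling abroad | fraud alert, genuine card theft) = 0.267995/0.656396 ≈ 0.408.

P(cardholder travelling abroad | fraud alert, genuine card theft) ≈ 0.408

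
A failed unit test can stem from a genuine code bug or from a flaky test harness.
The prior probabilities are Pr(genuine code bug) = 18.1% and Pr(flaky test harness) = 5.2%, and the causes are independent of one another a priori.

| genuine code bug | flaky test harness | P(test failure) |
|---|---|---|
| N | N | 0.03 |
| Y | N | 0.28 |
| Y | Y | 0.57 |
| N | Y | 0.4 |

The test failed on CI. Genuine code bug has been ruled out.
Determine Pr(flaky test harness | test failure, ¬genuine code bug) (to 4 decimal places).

Pr(flaky test harness | test failure, ¬genuine code bug) ≈ 0.4224

P(test failure | ¬genuine code bug) = 0.03*0.948 + 0.4*0.052 = 0.028440 + 0.020800 = 0.049240
Restricting to configurations with flaky test harness present: 0.4*0.052 = 0.020800.
P(flaky test harness | test failure, ¬genuine code bug) = 0.020800 / 0.049240 ≈ 0.4224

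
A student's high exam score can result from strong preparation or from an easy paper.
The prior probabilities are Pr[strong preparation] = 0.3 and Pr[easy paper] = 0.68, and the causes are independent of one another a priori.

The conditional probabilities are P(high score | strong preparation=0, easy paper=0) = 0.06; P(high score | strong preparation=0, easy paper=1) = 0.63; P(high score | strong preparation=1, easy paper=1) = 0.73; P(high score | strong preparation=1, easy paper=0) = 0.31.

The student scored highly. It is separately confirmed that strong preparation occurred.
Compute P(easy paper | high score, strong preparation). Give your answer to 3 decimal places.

P(easy paper | high score, strong preparation) ≈ 0.833

Numerator (weight on configurations with easy paper): 0.73×0.68 = 0.496400
Normalizer over all consistent configurations: 0.31×0.32 + 0.73×0.68 = 0.595600
P(easy paper | high score, strong preparation) = 0.496400/0.595600 ≈ 0.833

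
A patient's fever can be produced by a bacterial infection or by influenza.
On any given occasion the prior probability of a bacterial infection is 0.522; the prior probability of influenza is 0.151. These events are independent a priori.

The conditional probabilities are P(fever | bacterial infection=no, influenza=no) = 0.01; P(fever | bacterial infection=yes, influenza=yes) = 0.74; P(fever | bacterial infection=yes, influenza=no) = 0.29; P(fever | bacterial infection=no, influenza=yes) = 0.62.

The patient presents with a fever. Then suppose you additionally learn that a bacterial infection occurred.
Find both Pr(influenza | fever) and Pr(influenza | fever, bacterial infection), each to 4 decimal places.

Sum P(fever|·) weighted by the priors over the 4 (bacterial infection, influenza) configurations:
  P(fever) = 0.01·0.478·0.849 + 0.62·0.478·0.151 + 0.29·0.522·0.849 + 0.74·0.522·0.151
        = 0.004058 + 0.044750 + 0.128522 + 0.058328 = 0.235658
The terms with influenza present sum to 0.103078, so
  P(influenza | fever) = 0.103078 / 0.235658 ≈ 0.4374

Now condition on the additional information:
For the numerator, keep only influenza=true terms: 0.74*0.151 = 0.111740
Denominator P(fever | bacterial infection): 0.29*0.849 + 0.74*0.151 = 0.357950
P(influenza | fever, bacterial infection) = 0.111740/0.357950 ≈ 0.3122

Pr(influenza | fever) ≈ 0.4374; Pr(influenza | fever, bacterial infection) ≈ 0.3122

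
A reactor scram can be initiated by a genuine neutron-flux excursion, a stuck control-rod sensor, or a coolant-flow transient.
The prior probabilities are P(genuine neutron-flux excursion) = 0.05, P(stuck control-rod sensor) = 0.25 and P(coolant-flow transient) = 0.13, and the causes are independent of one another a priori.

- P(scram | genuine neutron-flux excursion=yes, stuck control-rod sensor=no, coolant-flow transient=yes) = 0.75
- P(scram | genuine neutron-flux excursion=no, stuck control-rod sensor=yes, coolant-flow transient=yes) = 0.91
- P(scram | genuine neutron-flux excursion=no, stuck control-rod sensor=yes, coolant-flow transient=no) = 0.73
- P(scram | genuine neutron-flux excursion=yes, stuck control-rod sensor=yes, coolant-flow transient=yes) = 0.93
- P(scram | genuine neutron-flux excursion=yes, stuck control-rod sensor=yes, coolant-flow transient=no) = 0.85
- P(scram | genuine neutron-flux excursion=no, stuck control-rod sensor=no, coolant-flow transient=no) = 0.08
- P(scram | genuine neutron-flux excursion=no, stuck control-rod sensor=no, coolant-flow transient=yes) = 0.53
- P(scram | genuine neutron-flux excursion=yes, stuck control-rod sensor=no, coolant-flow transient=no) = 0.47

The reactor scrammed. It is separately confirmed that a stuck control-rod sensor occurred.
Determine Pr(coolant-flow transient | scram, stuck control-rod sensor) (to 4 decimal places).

Pr(coolant-flow transient | scram, stuck control-rod sensor) ≈ 0.1561

By total probability over the 4 (genuine neutron-flux excursion, coolant-flow transient) configurations:
  P(scram | stuck control-rod sensor) = 0.73×0.95×0.87 + 0.91×0.95×0.13 + 0.85×0.05×0.87 + 0.93×0.05×0.13
        = 0.603345 + 0.112385 + 0.036975 + 0.006045 = 0.758750
The terms with coolant-flow transient present sum to 0.118430, so
  P(coolant-flow transient | scram, stuck control-rod sensor) = 0.118430 / 0.758750 ≈ 0.1561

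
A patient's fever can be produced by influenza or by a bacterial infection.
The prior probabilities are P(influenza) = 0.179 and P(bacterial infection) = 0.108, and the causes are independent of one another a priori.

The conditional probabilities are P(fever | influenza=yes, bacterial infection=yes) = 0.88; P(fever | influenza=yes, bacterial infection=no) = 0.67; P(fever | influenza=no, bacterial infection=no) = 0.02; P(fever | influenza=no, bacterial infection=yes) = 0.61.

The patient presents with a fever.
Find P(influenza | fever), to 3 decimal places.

P(influenza | fever) ≈ 0.643

P(fever) = 0.02·0.821·0.892 + 0.61·0.821·0.108 + 0.67·0.179·0.892 + 0.88·0.179·0.108 = 0.014647 + 0.054087 + 0.106978 + 0.017012 = 0.192724
The influenza-present share is 0.106978 + 0.017012 = 0.123990.
P(influenza | fever) = 0.123990 / 0.192724 ≈ 0.643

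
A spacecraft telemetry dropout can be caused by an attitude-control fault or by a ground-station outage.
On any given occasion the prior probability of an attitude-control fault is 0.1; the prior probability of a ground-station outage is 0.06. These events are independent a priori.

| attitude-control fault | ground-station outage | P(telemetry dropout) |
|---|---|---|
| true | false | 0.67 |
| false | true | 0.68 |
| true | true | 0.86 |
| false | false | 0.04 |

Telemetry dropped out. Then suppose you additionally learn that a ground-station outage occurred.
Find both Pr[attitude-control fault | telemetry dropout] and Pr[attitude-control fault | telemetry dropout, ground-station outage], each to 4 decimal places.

Pr[attitude-control fault | telemetry dropout] ≈ 0.4913; Pr[attitude-control fault | telemetry dropout, ground-station outage] ≈ 0.1232

Weight on attitude-control fault=true, given the evidence: 0.062980 + 0.005160 = 0.068140
Normalizer over all consistent configurations: 0.04·0.9·0.94 + 0.68·0.9·0.06 + 0.67·0.1·0.94 + 0.86·0.1·0.06 = 0.138700
P(attitude-control fault | telemetry dropout) = 0.068140/0.138700 ≈ 0.4913

Now also conditioning on ground-station outage=true:
Sum P(telemetry dropout|·) weighted by the priors over both values of attitude-control fault:
  P(telemetry dropout | ground-station outage) = 0.68×0.9 + 0.86×0.1
        = 0.612000 + 0.086000 = 0.698000
Keeping only the attitude-control fault-present terms gives 0.086000, so
  P(attitude-control fault | telemetry dropout, ground-station outage) = 0.086000 / 0.698000 ≈ 0.1232
Conditioning on ground-station outage lowers the posterior on attitude-control fault: the classic explaining-away effect in a common-effect structure.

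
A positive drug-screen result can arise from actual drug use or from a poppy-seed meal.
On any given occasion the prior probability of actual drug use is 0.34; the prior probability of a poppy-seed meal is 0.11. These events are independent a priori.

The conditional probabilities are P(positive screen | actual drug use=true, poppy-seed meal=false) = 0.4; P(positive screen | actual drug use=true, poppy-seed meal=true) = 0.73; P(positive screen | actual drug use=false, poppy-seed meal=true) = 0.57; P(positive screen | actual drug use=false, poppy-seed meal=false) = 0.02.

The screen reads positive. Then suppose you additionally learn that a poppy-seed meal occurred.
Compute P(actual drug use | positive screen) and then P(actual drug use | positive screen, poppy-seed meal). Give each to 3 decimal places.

P(actual drug use | positive screen) ≈ 0.736; P(actual drug use | positive screen, poppy-seed meal) ≈ 0.398

Weight on actual drug use=true, given the evidence: 0.121040 + 0.027302 = 0.148342
Denominator P(positive screen): 0.02×0.66×0.89 + 0.57×0.66×0.11 + 0.4×0.34×0.89 + 0.73×0.34×0.11 = 0.201472
P(actual drug use | positive screen) = 0.148342/0.201472 ≈ 0.736

Now also conditioning on poppy-seed meal=true:
For the numerator, keep only actual drug use=true terms: 0.73*0.34 = 0.248200
Normalizer over all consistent configurations: 0.57*0.66 + 0.73*0.34 = 0.624400
Posterior = 0.248200 / 0.624400 ≈ 0.398
The drop from 0.736 to 0.398 is the explaining-away (discounting) effect.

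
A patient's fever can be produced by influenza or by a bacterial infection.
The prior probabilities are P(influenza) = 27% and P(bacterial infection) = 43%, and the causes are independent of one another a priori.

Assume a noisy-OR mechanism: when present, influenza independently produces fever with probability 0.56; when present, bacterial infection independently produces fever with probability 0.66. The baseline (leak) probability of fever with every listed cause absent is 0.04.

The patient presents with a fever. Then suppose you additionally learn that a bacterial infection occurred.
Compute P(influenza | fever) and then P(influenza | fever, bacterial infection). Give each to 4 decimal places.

P(influenza | fever) ≈ 0.4522; P(influenza | fever, bacterial infection) ≈ 0.3198

Under noisy-OR, P(fever | causes) = 1 − (1−0.04)·∏(1−qᵢ) over the active causes.
Enumerate the 4 (influenza, bacterial infection) configurations and weight by the priors:
  P(fever) = 0.04×0.73×0.57 + 0.6736×0.73×0.43 + 0.5776×0.27×0.57 + 0.856384×0.27×0.43
        = 0.016644 + 0.211443 + 0.088893 + 0.099426 = 0.416406
Configurations with influenza contribute 0.188319, so
  P(influenza | fever) = 0.188319 / 0.416406 ≈ 0.4522

Now condition on the additional information:
Weight on influenza=true, given the evidence: 0.856384·0.27 = 0.231224
The normalizing constant is 0.6736·0.73 + 0.856384·0.27 = 0.722952
Posterior = 0.231224 / 0.722952 ≈ 0.3198
Conditioning on bacterial infection lowers the posterior on influenza: the classic explaining-away effect in a common-effect structure.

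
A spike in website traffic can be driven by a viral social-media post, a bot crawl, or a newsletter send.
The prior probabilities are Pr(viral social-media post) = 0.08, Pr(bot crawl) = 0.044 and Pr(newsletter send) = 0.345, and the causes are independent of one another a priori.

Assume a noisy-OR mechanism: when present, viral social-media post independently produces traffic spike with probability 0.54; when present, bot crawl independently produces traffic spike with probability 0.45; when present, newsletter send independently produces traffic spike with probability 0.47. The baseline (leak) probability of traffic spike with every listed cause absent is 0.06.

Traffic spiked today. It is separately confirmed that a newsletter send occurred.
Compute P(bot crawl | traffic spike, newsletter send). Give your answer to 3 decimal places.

Under noisy-OR, P(traffic spike | causes) = 1 − (1−0.06)·∏(1−qᵢ) over the active causes.
Weight on bot crawl=true, given the evidence: 0.029388 + 0.003076 = 0.032464
The normalizing constant is 0.5018×0.92×0.956 + 0.72599×0.92×0.044 + 0.770828×0.08×0.956 + 0.873955×0.08×0.044 = 0.532760
Posterior = 0.032464 / 0.532760 ≈ 0.061

P(bot crawl | traffic spike, newsletter send) ≈ 0.061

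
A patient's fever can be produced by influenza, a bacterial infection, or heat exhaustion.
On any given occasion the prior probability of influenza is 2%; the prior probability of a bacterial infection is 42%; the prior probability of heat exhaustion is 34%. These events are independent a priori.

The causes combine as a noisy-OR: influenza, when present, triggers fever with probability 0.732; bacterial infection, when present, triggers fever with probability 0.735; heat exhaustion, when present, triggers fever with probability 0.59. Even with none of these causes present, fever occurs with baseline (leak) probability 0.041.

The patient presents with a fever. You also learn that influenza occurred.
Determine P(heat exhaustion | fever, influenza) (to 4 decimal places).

Under noisy-OR, P(fever | causes) = 1 − (1−0.041)·∏(1−qᵢ) over the active causes.
P(fever | influenza) = 0.742988×0.58×0.66 + 0.894625×0.58×0.34 + 0.931892×0.42×0.66 + 0.972076×0.42×0.34 = 0.284416 + 0.176420 + 0.258320 + 0.138812 = 0.857968
Restricting to configurations with heat exhaustion present: 0.176420 + 0.138812 = 0.315232.
So P(heat exhaustion | fever, influenza) = 0.315232/0.857968 ≈ 0.3674.

P(heat exhaustion | fever, influenza) ≈ 0.3674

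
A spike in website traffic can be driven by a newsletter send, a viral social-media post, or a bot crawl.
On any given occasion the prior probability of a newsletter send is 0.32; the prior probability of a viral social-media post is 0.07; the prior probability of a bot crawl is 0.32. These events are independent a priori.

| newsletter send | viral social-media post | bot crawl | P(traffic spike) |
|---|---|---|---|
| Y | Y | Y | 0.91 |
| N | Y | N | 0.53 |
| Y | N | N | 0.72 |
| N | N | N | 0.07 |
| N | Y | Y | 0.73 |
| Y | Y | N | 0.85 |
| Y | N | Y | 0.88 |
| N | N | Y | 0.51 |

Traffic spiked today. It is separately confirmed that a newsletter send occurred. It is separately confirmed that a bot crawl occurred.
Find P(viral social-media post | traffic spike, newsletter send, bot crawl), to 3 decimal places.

P(viral social-media post | traffic spike, newsletter send, bot crawl) ≈ 0.072

P(traffic spike | newsletter send, bot crawl) = 0.88·0.93 + 0.91·0.07 = 0.818400 + 0.063700 = 0.882100
The viral social-media post-present share is 0.91·0.07 = 0.063700.
Hence the posterior is 0.063700/0.882100 ≈ 0.072.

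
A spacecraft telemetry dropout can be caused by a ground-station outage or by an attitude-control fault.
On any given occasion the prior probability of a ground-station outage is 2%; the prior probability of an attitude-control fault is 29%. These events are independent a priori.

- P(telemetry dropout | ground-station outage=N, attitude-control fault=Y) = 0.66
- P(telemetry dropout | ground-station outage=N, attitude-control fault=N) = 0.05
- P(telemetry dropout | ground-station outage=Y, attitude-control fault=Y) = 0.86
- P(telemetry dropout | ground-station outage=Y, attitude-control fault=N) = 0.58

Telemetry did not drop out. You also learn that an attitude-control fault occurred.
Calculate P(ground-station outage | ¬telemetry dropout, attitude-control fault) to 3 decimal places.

P(ground-station outage | ¬telemetry dropout, attitude-control fault) ≈ 0.008

Numerator (weight on configurations with ground-station outage): 0.14·0.02 = 0.002800
Normalizer over all consistent configurations: 0.34·0.98 + 0.14·0.02 = 0.336000
Posterior = 0.002800 / 0.336000 ≈ 0.008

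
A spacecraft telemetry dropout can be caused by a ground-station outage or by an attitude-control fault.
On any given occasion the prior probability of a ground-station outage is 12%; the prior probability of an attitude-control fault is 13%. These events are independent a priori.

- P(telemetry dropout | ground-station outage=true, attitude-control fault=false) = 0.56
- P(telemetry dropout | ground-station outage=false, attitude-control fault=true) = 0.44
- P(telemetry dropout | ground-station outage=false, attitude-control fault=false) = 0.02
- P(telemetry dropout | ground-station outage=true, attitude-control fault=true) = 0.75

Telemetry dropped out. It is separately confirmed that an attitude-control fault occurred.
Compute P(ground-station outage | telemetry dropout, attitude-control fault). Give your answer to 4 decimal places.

P(ground-station outage | telemetry dropout, attitude-control fault) ≈ 0.1886

P(telemetry dropout | attitude-control fault) = 0.44×0.88 + 0.75×0.12 = 0.387200 + 0.090000 = 0.477200
Of this, 0.090000 comes from 0.75×0.12 (the ground-station outage=true cases).
Hence the posterior is 0.090000/0.477200 ≈ 0.1886.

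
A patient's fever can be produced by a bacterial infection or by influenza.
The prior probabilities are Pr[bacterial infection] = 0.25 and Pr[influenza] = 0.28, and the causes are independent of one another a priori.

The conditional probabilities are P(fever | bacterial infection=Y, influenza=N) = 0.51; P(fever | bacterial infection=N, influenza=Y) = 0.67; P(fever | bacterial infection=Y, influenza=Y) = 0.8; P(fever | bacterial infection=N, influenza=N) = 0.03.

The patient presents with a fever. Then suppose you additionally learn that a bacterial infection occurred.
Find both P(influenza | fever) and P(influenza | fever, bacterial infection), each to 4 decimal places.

Enumerate the 4 (bacterial infection, influenza) configurations and weight by the priors:
  P(fever) = 0.03·0.75·0.72 + 0.67·0.75·0.28 + 0.51·0.25·0.72 + 0.8·0.25·0.28
        = 0.016200 + 0.140700 + 0.091800 + 0.056000 = 0.304700
The terms with influenza present sum to 0.196700, so
  P(influenza | fever) = 0.196700 / 0.304700 ≈ 0.6456

With the extra evidence:
Enumerate both values of influenza and weight by the priors:
  P(fever | bacterial infection) = 0.51×0.72 + 0.8×0.28
        = 0.367200 + 0.224000 = 0.591200
The terms with influenza present sum to 0.224000, so
  P(influenza | fever, bacterial infection) = 0.224000 / 0.591200 ≈ 0.3789
This is intercausal reasoning (explaining away): once bacterial infection accounts for the fever, influenza becomes less likely.

P(influenza | fever) ≈ 0.6456; P(influenza | fever, bacterial infection) ≈ 0.3789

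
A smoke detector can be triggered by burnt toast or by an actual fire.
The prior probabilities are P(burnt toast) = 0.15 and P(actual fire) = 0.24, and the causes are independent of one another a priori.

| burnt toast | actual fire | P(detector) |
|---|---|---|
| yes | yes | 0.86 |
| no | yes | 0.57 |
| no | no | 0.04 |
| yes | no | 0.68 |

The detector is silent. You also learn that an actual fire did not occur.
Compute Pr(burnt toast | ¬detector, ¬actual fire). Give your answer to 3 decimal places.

Pr(burnt toast | ¬detector, ¬actual fire) ≈ 0.056

P(¬detector | ¬actual fire) = 0.96*0.85 + 0.32*0.15 = 0.816000 + 0.048000 = 0.864000
Of this, 0.048000 comes from 0.32*0.15 (the burnt toast=true cases).
So P(burnt toast | ¬detector, ¬actual fire) = 0.048000/0.864000 ≈ 0.056.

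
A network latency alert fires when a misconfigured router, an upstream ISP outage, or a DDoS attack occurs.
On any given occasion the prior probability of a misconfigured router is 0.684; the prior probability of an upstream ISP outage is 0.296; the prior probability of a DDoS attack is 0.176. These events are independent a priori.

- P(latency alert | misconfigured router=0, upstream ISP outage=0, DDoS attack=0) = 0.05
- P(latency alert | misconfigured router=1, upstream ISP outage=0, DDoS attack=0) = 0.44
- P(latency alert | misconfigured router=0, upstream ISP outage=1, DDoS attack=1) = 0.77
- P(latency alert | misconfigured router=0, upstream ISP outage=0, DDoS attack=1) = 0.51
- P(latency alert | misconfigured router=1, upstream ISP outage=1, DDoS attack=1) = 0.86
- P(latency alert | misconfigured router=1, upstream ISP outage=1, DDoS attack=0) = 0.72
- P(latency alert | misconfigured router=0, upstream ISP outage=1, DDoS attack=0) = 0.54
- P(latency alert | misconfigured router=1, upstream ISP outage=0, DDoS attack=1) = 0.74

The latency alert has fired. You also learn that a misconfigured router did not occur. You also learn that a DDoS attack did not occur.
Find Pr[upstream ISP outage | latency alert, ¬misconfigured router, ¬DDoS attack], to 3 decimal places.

By total probability over both values of upstream ISP outage:
  P(latency alert | ¬misconfigured router, ¬DDoS attack) = 0.05×0.704 + 0.54×0.296
        = 0.035200 + 0.159840 = 0.195040
The terms with upstream ISP outage present sum to 0.159840, so
  P(upstream ISP outage | latency alert, ¬misconfigured router, ¬DDoS attack) = 0.159840 / 0.195040 ≈ 0.820

Pr[upstream ISP outage | latency alert, ¬misconfigured router, ¬DDoS attack] ≈ 0.820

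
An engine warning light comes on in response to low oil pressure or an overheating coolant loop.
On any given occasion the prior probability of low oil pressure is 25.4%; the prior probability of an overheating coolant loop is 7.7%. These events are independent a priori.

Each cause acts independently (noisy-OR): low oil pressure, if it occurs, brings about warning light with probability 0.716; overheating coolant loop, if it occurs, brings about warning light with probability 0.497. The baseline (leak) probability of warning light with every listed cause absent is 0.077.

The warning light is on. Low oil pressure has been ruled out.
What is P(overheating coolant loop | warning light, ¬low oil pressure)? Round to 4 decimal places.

Under noisy-OR, P(warning light | causes) = 1 − (1−0.077)·∏(1−qᵢ) over the active causes.
Sum P(warning light|·) weighted by the priors over both values of overheating coolant loop:
  P(warning light | ¬low oil pressure) = 0.077*0.923 + 0.535731*0.077
        = 0.071071 + 0.041251 = 0.112322
The terms with overheating coolant loop present sum to 0.041251, so
  P(overheating coolant loop | warning light, ¬low oil pressure) = 0.041251 / 0.112322 ≈ 0.3673

P(overheating coolant loop | warning light, ¬low oil pressure) ≈ 0.3673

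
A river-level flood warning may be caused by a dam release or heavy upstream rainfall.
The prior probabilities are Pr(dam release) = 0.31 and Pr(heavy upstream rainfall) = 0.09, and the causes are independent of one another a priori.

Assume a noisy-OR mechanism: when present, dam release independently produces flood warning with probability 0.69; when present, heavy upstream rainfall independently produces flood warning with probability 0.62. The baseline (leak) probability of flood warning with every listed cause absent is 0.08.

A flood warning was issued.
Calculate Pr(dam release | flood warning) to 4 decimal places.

Under noisy-OR, P(flood warning | causes) = 1 − (1−0.08)·∏(1−qᵢ) over the active causes.
Numerator (weight on configurations with dam release): 0.201645 + 0.024876 = 0.226521
The normalizing constant is 0.08*0.69*0.91 + 0.6504*0.69*0.09 + 0.7148*0.31*0.91 + 0.891624*0.31*0.09 = 0.317143
Posterior = 0.226521 / 0.317143 ≈ 0.7143

Pr(dam release | flood warning) ≈ 0.7143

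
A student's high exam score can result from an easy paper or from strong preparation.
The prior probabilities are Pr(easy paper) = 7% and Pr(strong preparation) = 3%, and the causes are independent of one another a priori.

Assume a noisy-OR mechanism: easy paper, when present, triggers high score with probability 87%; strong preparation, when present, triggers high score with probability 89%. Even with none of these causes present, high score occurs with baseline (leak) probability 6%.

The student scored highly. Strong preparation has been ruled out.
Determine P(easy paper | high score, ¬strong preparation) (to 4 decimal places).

P(easy paper | high score, ¬strong preparation) ≈ 0.5241

Under noisy-OR, P(high score | causes) = 1 − (1−0.06)·∏(1−qᵢ) over the active causes.
For the numerator, keep only easy paper=true terms: 0.8778·0.07 = 0.061446
Denominator P(high score | ¬strong preparation): 0.06·0.93 + 0.8778·0.07 = 0.117246
Posterior = 0.061446 / 0.117246 ≈ 0.5241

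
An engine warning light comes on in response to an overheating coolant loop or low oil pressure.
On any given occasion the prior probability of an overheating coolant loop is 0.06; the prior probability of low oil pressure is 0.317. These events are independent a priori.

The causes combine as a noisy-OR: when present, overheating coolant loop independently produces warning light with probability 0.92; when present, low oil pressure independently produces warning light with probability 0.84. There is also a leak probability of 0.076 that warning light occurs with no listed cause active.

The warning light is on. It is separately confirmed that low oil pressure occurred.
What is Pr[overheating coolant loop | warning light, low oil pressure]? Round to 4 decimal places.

Under noisy-OR, P(warning light | causes) = 1 − (1−0.076)·∏(1−qᵢ) over the active causes.
By total probability over both values of overheating coolant loop:
  P(warning light | low oil pressure) = 0.85216×0.94 + 0.988173×0.06
        = 0.801030 + 0.059290 = 0.860320
Keeping only the overheating coolant loop-present terms gives 0.059290, so
  P(overheating coolant loop | warning light, low oil pressure) = 0.059290 / 0.860320 ≈ 0.0689

Pr[overheating coolant loop | warning light, low oil pressure] ≈ 0.0689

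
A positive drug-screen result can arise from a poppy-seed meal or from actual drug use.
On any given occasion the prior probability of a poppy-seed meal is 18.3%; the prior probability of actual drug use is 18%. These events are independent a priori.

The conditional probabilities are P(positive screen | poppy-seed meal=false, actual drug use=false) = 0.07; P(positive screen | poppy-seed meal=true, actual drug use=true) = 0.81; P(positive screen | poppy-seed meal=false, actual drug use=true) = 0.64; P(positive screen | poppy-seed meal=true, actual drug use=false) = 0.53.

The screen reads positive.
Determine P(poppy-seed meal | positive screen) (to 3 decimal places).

P(positive screen) = 0.07·0.817·0.82 + 0.64·0.817·0.18 + 0.53·0.183·0.82 + 0.81·0.183·0.18 = 0.046896 + 0.094118 + 0.079532 + 0.026681 = 0.247227
Restricting to configurations with poppy-seed meal present: 0.079532 + 0.026681 = 0.106213.
Hence the posterior is 0.106213/0.247227 ≈ 0.430.

P(poppy-seed meal | positive screen) ≈ 0.430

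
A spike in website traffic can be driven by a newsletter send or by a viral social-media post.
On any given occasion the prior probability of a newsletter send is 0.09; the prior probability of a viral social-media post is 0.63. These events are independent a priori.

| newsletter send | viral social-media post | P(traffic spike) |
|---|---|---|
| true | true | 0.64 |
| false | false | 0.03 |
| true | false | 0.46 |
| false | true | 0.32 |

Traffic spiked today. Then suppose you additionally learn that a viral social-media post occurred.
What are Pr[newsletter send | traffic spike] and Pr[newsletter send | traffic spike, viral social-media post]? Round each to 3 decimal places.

P(traffic spike) = 0.03×0.91×0.37 + 0.32×0.91×0.63 + 0.46×0.09×0.37 + 0.64×0.09×0.63 = 0.010101 + 0.183456 + 0.015318 + 0.036288 = 0.245163
The newsletter send-present share is 0.015318 + 0.036288 = 0.051606.
So P(newsletter send | traffic spike) = 0.051606/0.245163 ≈ 0.210.

With the extra evidence:
Sum P(traffic spike|·) weighted by the priors over both values of newsletter send:
  P(traffic spike | viral social-media post) = 0.32*0.91 + 0.64*0.09
        = 0.291200 + 0.057600 = 0.348800
Configurations with newsletter send contribute 0.057600, so
  P(newsletter send | traffic spike, viral social-media post) = 0.057600 / 0.348800 ≈ 0.165

Pr[newsletter send | traffic spike] ≈ 0.210; Pr[newsletter send | traffic spike, viral social-media post] ≈ 0.165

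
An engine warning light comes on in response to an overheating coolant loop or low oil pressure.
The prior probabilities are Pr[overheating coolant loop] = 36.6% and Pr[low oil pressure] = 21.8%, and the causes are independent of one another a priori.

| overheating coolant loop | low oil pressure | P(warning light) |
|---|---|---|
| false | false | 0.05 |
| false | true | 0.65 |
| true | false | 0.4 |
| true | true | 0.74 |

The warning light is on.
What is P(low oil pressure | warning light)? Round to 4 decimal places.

P(low oil pressure | warning light) ≈ 0.5167

Sum P(warning light|·) weighted by the priors over the 4 (overheating coolant loop, low oil pressure) configurations:
  P(warning light) = 0.05·0.634·0.782 + 0.65·0.634·0.218 + 0.4·0.366·0.782 + 0.74·0.366·0.218
        = 0.024789 + 0.089838 + 0.114485 + 0.059043 = 0.288155
Keeping only the low oil pressure-present terms gives 0.148881, so
  P(low oil pressure | warning light) = 0.148881 / 0.288155 ≈ 0.5167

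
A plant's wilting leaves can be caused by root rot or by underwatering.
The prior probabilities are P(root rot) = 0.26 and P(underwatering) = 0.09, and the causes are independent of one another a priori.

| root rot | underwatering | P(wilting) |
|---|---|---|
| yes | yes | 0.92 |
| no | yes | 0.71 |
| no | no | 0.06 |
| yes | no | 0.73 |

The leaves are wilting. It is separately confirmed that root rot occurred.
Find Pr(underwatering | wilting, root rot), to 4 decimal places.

For the numerator, keep only underwatering=true terms: 0.92·0.09 = 0.082800
The normalizing constant is 0.73·0.91 + 0.92·0.09 = 0.747100
Posterior = 0.082800 / 0.747100 ≈ 0.1108

Pr(underwatering | wilting, root rot) ≈ 0.1108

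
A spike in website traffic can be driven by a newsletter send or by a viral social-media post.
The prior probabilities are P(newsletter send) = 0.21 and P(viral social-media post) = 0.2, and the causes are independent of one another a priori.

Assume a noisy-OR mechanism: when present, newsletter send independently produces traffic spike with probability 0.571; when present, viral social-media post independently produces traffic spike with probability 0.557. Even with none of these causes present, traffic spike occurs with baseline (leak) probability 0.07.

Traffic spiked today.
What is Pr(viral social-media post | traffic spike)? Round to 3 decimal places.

Pr(viral social-media post | traffic spike) ≈ 0.467

Under noisy-OR, P(traffic spike | causes) = 1 − (1−0.07)·∏(1−qᵢ) over the active causes.
Numerator (weight on configurations with viral social-media post): 0.092906 + 0.034577 = 0.127483
The normalizing constant is 0.07*0.79*0.8 + 0.58801*0.79*0.2 + 0.60103*0.21*0.8 + 0.823256*0.21*0.2 = 0.272696
P(viral social-media post | traffic spike) = 0.127483/0.272696 ≈ 0.467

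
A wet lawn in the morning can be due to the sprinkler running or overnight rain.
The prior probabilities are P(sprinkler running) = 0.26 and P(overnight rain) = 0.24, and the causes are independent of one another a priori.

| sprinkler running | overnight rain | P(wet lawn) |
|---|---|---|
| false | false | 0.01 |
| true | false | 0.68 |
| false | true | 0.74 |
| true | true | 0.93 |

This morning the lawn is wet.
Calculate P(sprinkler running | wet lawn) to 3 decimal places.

Weight on sprinkler running=true, given the evidence: 0.134368 + 0.058032 = 0.192400
Denominator P(wet lawn): 0.01*0.74*0.76 + 0.74*0.74*0.24 + 0.68*0.26*0.76 + 0.93*0.26*0.24 = 0.329448
P(sprinkler running | wet lawn) = 0.192400/0.329448 ≈ 0.584

P(sprinkler running | wet lawn) ≈ 0.584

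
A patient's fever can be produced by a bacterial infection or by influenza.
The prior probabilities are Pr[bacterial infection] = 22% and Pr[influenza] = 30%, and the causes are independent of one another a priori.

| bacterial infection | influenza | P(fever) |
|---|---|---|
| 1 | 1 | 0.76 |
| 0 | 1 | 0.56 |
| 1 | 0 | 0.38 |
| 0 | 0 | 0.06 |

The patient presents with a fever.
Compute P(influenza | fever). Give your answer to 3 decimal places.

Enumerate the 4 (bacterial infection, influenza) configurations and weight by the priors:
  P(fever) = 0.06*0.78*0.7 + 0.56*0.78*0.3 + 0.38*0.22*0.7 + 0.76*0.22*0.3
        = 0.032760 + 0.131040 + 0.058520 + 0.050160 = 0.272480
Keeping only the influenza-present terms gives 0.181200, so
  P(influenza | fever) = 0.181200 / 0.272480 ≈ 0.665

P(influenza | fever) ≈ 0.665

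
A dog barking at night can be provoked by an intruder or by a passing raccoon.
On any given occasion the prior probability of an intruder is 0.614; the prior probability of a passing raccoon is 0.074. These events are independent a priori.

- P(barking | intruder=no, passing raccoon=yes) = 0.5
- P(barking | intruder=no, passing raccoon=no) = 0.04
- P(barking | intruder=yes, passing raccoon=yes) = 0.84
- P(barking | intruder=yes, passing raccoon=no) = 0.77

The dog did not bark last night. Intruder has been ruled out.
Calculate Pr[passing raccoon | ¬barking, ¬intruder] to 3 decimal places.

P(¬barking | ¬intruder) = 0.96·0.926 + 0.5·0.074 = 0.888960 + 0.037000 = 0.925960
The passing raccoon-present share is 0.5·0.074 = 0.037000.
Hence the posterior is 0.037000/0.925960 ≈ 0.040.

Pr[passing raccoon | ¬barking, ¬intruder] ≈ 0.040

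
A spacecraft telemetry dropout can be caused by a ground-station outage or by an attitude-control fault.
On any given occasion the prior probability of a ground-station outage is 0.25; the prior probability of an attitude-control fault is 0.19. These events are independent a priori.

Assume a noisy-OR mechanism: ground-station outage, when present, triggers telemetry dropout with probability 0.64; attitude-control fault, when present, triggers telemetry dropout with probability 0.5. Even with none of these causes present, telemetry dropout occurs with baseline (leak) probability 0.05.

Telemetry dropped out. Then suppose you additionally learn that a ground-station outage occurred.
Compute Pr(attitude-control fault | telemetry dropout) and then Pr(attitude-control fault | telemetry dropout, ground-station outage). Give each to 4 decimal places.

Pr(attitude-control fault | telemetry dropout) ≈ 0.4110; Pr(attitude-control fault | telemetry dropout, ground-station outage) ≈ 0.2281

Under noisy-OR, P(telemetry dropout | causes) = 1 − (1−0.05)·∏(1−qᵢ) over the active causes.
P(telemetry dropout) = 0.05*0.75*0.81 + 0.525*0.75*0.19 + 0.658*0.25*0.81 + 0.829*0.25*0.19 = 0.030375 + 0.074813 + 0.133245 + 0.039377 = 0.277810
Of this, 0.114190 comes from 0.074813 + 0.039377 (the attitude-control fault=true cases).
P(attitude-control fault | telemetry dropout) = 0.114190 / 0.277810 ≈ 0.4110

Now also conditioning on ground-station outage=true:
Sum P(telemetry dropout|·) weighted by the priors over both values of attitude-control fault:
  P(telemetry dropout | ground-station outage) = 0.658*0.81 + 0.829*0.19
        = 0.532980 + 0.157510 = 0.690490
Keeping only the attitude-control fault-present terms gives 0.157510, so
  P(attitude-control fault | telemetry dropout, ground-station outage) = 0.157510 / 0.690490 ≈ 0.2281
Conditioning on ground-station outage lowers the posterior on attitude-control fault: the classic explaining-away effect in a common-effect structure.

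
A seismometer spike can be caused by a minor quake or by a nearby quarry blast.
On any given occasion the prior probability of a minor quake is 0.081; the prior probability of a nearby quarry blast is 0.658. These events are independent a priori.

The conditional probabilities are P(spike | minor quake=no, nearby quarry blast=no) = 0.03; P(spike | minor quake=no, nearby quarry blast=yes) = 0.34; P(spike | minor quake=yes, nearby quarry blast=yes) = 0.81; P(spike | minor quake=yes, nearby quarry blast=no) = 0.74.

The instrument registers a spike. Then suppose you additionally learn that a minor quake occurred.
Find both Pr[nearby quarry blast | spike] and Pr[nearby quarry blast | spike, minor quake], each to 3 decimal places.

Enumerate the 4 (minor quake, nearby quarry blast) configurations and weight by the priors:
  P(spike) = 0.03·0.919·0.342 + 0.34·0.919·0.658 + 0.74·0.081·0.342 + 0.81·0.081·0.658
        = 0.009429 + 0.205599 + 0.020499 + 0.043171 = 0.278698
The terms with nearby quarry blast present sum to 0.248770, so
  P(nearby quarry blast | spike) = 0.248770 / 0.278698 ≈ 0.893

Now also conditioning on minor quake=true:
By total probability over both values of nearby quarry blast:
  P(spike | minor quake) = 0.74×0.342 + 0.81×0.658
        = 0.253080 + 0.532980 = 0.786060
Keeping only the nearby quarry blast-present terms gives 0.532980, so
  P(nearby quarry blast | spike, minor quake) = 0.532980 / 0.786060 ≈ 0.678
— minor quake explains away the evidence for nearby quarry blast.

Pr[nearby quarry blast | spike] ≈ 0.893; Pr[nearby quarry blast | spike, minor quake] ≈ 0.678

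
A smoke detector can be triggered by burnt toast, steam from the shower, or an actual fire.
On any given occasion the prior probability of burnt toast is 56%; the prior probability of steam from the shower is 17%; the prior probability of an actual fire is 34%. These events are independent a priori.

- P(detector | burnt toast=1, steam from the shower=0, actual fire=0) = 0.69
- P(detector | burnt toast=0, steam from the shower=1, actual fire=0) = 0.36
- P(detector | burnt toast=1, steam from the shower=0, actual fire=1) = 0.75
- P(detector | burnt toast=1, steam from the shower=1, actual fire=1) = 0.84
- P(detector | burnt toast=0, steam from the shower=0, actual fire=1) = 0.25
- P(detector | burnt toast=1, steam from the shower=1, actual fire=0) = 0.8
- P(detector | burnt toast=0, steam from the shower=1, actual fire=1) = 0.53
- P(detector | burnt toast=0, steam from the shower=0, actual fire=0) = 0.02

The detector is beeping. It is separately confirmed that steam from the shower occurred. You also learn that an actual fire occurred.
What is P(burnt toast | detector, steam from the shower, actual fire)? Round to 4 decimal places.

Numerator (weight on configurations with burnt toast): 0.84×0.56 = 0.470400
Denominator P(detector | steam from the shower, actual fire): 0.53×0.44 + 0.84×0.56 = 0.703600
P(burnt toast | detector, steam from the shower, actual fire) = 0.470400/0.703600 ≈ 0.6686

P(burnt toast | detector, steam from the shower, actual fire) ≈ 0.6686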